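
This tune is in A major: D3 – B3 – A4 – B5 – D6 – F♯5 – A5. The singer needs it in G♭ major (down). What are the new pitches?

From A down to G♭ is an augmented second; apply that to each pitch.
D3 to Cb3
B3 to Ab3
A4 to Gb4
B5 to Ab5
D6 to Cb6
F#5 to Eb5
A5 to Gb5

Cb3 Ab3 Gb4 Ab5 Cb6 Eb5 Gb5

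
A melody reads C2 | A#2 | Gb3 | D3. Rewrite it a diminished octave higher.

Cb3 A3 Gbb4 Db4

A diminished octave up from C2 gives Cb3.
A diminished octave up from A#2 gives A3.
Gb3: an octave up reaches G, and 11 semitones makes it Gbb4.
D3: an octave up reaches D, and 11 semitones makes it Db4.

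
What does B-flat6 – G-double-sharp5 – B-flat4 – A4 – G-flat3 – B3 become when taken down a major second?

Bb6 down a major second is Ab6.
G##5: a second down reaches F, and 2 semitones makes it F##5.
Bb4: a second down reaches A, and 2 semitones makes it Ab4.
A4 down a major second is G4.
Gb3 down a major second is Fb3.
A major second down from B3 gives A3.

Ab6 F##5 Ab4 G4 Fb3 A3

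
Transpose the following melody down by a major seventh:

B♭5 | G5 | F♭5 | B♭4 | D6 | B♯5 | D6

Cb5 Ab4 Gbb4 Cb4 Eb5 C#5 Eb5

A major seventh down from Bb5 gives Cb5.
A major seventh down from G5 gives Ab4.
Fb5 down a major seventh is Gbb4.
A major seventh down from Bb4 gives Cb4.
A major seventh down from D6 gives Eb5.
B#5 down a major seventh is C#5.
A major seventh down from D6 gives Eb5.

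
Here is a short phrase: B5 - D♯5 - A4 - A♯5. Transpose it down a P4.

B5 down a perfect fourth is F#5.
D#5: a fourth down reaches A, and 5 semitones makes it A#4.
A4: a fourth down reaches E, and 5 semitones makes it E4.
A#5: a fourth down reaches E, and 5 semitones makes it E#5.

F#5 A#4 E4 E#5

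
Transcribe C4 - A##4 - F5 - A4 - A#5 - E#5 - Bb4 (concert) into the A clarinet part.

The A clarinet sounds a minor third below written, so the written part must be a minor third above concert — transpose each note up.
C4 → Eb4
A##4 → C##5
F5 → Ab5
A4 → C5
A#5 → C#6
E#5 → G#5
Bb4 → Db5

Eb4 C##5 Ab5 C5 C#6 G#5 Db5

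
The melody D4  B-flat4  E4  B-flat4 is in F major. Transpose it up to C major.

A4 F5 B4 F5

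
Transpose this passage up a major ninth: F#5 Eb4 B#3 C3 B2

G#6 F5 C##5 D4 C#4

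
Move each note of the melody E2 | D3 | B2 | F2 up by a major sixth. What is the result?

C#3 B3 G#3 D3

E2 becomes C#3
D3 becomes B3
B2 becomes G#3
F2 becomes D3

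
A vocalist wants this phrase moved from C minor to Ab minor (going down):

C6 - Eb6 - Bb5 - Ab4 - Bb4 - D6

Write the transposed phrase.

From C down to Ab is a major third; apply that to each pitch.
C6 gives Ab5
Eb6 gives Cb6
Bb5 gives Gb5
Ab4 gives Fb4
Bb4 gives Gb4
D6 gives Bb5

Ab5 Cb6 Gb5 Fb4 Gb4 Bb5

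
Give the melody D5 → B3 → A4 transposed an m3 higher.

A minor third up from D5 gives F5.
B3 up a minor third is D4.
A minor third up from A4 gives C5.

F5 D4 C5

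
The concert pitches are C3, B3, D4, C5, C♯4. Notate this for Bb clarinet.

D3 C#4 E4 D5 D#4

The Bb clarinet sounds a major second below written, so the written part must be a major second above concert — transpose each note up.
C3 to D3
B3 to C#4
D4 to E4
C5 to D5
C#4 to D#4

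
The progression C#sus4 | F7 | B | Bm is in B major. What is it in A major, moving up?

Bsus4 Eb7 A Am

B major up to A major is a minor seventh; each chord root moves by that interval while the quality stays the same.
C#sus4: root C# up a minor seventh → B, giving Bsus4.
F7: root F up a minor seventh → Eb, giving Eb7.
B: root B up a minor seventh → A, giving A.
Bm: root B up a minor seventh → A, giving Am.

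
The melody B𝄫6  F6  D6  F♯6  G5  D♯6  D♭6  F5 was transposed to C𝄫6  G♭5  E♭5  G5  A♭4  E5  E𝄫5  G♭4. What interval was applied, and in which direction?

down a major seventh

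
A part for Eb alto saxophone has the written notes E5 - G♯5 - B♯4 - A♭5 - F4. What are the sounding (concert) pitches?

Written C4 on the Eb alto saxophone sounds as Eb3, a major sixth lower; apply that shift to every note.
E5 → G4
G#5 → B4
B#4 → D#4
Ab5 → Cb5
F4 → Ab3

G4 B4 D#4 Cb5 Ab3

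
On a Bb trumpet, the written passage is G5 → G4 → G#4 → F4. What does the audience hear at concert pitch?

F5 F4 F#4 Eb4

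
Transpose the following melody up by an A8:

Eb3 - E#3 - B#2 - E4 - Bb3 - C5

E4 E##4 B##3 E#5 B4 C#6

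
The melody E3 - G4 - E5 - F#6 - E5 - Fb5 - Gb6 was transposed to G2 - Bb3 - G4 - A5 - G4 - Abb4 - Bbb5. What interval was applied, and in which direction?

down a major sixth

Take the first pair: E3 → G2. E to G spans 6 letter names, so the interval is some kind of sixth.
G2 to E3 is 9 semitones, which makes it a major sixth; the second version is lower, so the direction is down.
Checking another pair — Gb6 → Bbb5 — gives the same interval.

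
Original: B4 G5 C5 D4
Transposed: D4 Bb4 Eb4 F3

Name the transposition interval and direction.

down a major sixth

From B4 to D4 is 6 letter names — a sixth of some quality.
D4 to B4 is 9 semitones, which makes it a major sixth; the second version is lower, so the direction is down.
Checking another pair — D4 → F3 — gives the same interval.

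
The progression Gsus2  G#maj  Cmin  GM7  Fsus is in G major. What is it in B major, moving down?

G major down to B major is a minor sixth; each chord root moves by that interval while the quality stays the same.
Gsus2: root G down a minor sixth → B, giving Bsus2.
G#maj: root G# down a minor sixth → B#, giving B#maj.
Cmin: root C down a minor sixth → E, giving Emin.
GM7: root G down a minor sixth → B, giving BM7.
Fsus: root F down a minor sixth → A, giving Asus.

Bsus2 B#maj Emin BM7 Asus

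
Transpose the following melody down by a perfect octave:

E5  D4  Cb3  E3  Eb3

E5 becomes E4
D4 becomes D3
Cb3 becomes Cb2
E3 becomes E2
Eb3 becomes Eb2

E4 D3 Cb2 E2 Eb2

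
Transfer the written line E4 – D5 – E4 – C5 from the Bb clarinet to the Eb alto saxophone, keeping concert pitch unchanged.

First find concert pitch: the Bb clarinet sounds a major second below written, so E4 D5 E4 C5 sounds D4 C5 D4 Bb4.
Then write for Eb alto saxophone: it sounds a major sixth below written, so the part must be a major sixth above concert.
D4 → B4
C5 → A5
D4 → B4
Bb4 → G5

B4 A5 B4 G5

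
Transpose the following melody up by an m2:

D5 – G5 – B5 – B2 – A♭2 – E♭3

Eb5 Ab5 C6 C3 Bbb2 Fb3

D5 up a minor second is Eb5.
G5 up a minor second is Ab5.
A minor second up from B5 gives C6.
A minor second up from B2 gives C3.
Ab2: a second up reaches B, and 1 semitone makes it Bbb2.
Eb3: a second up reaches F, and 1 semitone makes it Fb3.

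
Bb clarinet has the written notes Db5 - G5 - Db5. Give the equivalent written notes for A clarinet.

Ebb5 Ab5 Ebb5

First find concert pitch: the Bb clarinet sounds a major second below written, so Db5 G5 Db5 sounds Cb5 F5 Cb5.
Then write for A clarinet: it sounds a minor third below written, so the part must be a minor third above concert.
Cb5 → Ebb5
F5 → Ab5
Cb5 → Ebb5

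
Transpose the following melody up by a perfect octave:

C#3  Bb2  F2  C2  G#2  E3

C#3 -> C#4
Bb2 -> Bb3
F2 -> F3
C2 -> C3
G#2 -> G#3
E3 -> E4

C#4 Bb3 F3 C3 G#3 E4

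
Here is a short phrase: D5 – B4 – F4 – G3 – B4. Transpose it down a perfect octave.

D4 B3 F3 G2 B3

D5: an octave down reaches D, and 12 semitones makes it D4.
B4 down a perfect octave is B3.
F4 down a perfect octave is F3.
G3 down a perfect octave is G2.
B4 down a perfect octave is B3.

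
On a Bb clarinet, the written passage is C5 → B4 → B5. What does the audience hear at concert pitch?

Written C4 on the Bb clarinet sounds as Bb3, a major second lower; apply that shift to every note.
C5 becomes Bb4
B4 becomes A4
B5 becomes A5

Bb4 A4 A5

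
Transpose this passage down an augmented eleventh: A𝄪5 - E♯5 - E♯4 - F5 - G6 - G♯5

E#4 B3 B2 Cb4 Db5 D4

A##5: an eleventh down reaches E, and 18 semitones makes it E#4.
E#5: an eleventh down reaches B, and 18 semitones makes it B3.
E#4: an eleventh down reaches B, and 18 semitones makes it B2.
F5 down an augmented eleventh is Cb4.
An augmented eleventh down from G6 gives Db5.
G#5: an eleventh down reaches D, and 18 semitones makes it D4.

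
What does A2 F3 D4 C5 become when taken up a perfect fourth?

D3 Bb3 G4 F5

A2: a fourth up reaches D, and 5 semitones makes it D3.
F3: a fourth up reaches B, and 5 semitones makes it Bb3.
A perfect fourth up from D4 gives G4.
C5: a fourth up reaches F, and 5 semitones makes it F5.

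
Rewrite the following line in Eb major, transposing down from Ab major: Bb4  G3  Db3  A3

From Ab down to Eb is a perfect fourth; apply that to each pitch.
Bb4 gives F4
G3 gives D3
Db3 gives Ab2
A3 gives E3

F4 D3 Ab2 E3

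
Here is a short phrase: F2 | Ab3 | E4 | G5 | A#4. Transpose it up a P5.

C3 Eb4 B4 D6 E#5

F2 becomes C3
Ab3 becomes Eb4
E4 becomes B4
G5 becomes D6
A#4 becomes E#5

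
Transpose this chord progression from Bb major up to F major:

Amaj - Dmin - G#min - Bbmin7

Emaj Amin D#min Fmin7

Bb major up to F major is a perfect fifth; each chord root moves by that interval while the quality stays the same.
Amaj: root A up a perfect fifth → E, giving Emaj.
Dmin: root D up a perfect fifth → A, giving Amin.
G#min: root G# up a perfect fifth → D#, giving D#min.
Bbmin7: root Bb up a perfect fifth → F, giving Fmin7.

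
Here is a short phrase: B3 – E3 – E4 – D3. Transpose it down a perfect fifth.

E3 A2 A3 G2

B3 -> E3
E3 -> A2
E4 -> A3
D3 -> G2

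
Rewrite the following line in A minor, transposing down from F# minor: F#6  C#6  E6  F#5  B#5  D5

From F# down to A is a major sixth; apply that to each pitch.
F#6 to A5
C#6 to E5
E6 to G5
F#5 to A4
B#5 to D#5
D5 to F4

A5 E5 G5 A4 D#5 F4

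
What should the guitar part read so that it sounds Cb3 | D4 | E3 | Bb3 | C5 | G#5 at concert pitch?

Cb4 D5 E4 Bb4 C6 G#6

Written C4 sounds as C3 on the guitar, so concert pitches are written a perfect octave up.
Cb3 becomes Cb4
D4 becomes D5
E3 becomes E4
Bb3 becomes Bb4
C5 becomes C6
G#5 becomes G#6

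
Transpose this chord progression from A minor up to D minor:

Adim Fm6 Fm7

A minor up to D minor is a perfect fourth; each chord root moves by that interval while the quality stays the same.
Adim: root A up a perfect fourth → D, giving Ddim.
Fm6: root F up a perfect fourth → Bb, giving Bbm6.
Fm7: root F up a perfect fourth → Bb, giving Bbm7.

Ddim Bbm6 Bbm7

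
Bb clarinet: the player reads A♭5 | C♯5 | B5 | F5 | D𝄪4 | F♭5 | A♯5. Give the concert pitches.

Gb5 B4 A5 Eb5 C##4 Ebb5 G#5

The Bb clarinet sounds a major second below written, so transpose each written note down a major second.
Ab5 -> Gb5
C#5 -> B4
B5 -> A5
F5 -> Eb5
D##4 -> C##4
Fb5 -> Ebb5
A#5 -> G#5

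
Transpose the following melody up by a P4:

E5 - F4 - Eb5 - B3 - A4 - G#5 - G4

A5 Bb4 Ab5 E4 D5 C#6 C5

E5: a fourth up reaches A, and 5 semitones makes it A5.
A perfect fourth up from F4 gives Bb4.
Eb5 up a perfect fourth is Ab5.
B3: a fourth up reaches E, and 5 semitones makes it E4.
A perfect fourth up from A4 gives D5.
G#5: a fourth up reaches C, and 5 semitones makes it C#6.
G4 up a perfect fourth is C5.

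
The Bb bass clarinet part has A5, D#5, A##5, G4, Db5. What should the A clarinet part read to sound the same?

Bb4 E4 B#4 Ab3 Ebb4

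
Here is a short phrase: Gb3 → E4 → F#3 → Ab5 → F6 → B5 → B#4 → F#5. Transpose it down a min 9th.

Gb3 to F2
E4 to D#3
F#3 to E#2
Ab5 to G4
F6 to E5
B5 to A#4
B#4 to A##3
F#5 to E#4

F2 D#3 E#2 G4 E5 A#4 A##3 E#4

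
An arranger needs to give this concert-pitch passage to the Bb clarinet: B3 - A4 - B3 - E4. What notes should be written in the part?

C#4 B4 C#4 F#4

Written C4 sounds as Bb3 on the Bb clarinet, so concert pitches are written a major second up.
B3 -> C#4
A4 -> B4
B3 -> C#4
E4 -> F#4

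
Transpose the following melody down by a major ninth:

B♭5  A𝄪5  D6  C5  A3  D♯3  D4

Bb5 -> Ab4
A##5 -> G##4
D6 -> C5
C5 -> Bb3
A3 -> G2
D#3 -> C#2
D4 -> C3

Ab4 G##4 C5 Bb3 G2 C#2 C3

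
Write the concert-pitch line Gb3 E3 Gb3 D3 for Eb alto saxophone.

Eb4 C#4 Eb4 B3

Written C4 sounds as Eb3 on the Eb alto saxophone, so concert pitches are written a major sixth up.
Gb3 -> Eb4
E3 -> C#4
Gb3 -> Eb4
D3 -> B3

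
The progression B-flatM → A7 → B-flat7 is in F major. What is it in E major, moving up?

AM G#7 A7

F major up to E major is a major seventh; each chord root moves by that interval while the quality stays the same.
B-flatM: root B-flat up a major seventh → A, giving AM.
A7: root A up a major seventh → G#, giving G#7.
B-flat7: root B-flat up a major seventh → A, giving A7.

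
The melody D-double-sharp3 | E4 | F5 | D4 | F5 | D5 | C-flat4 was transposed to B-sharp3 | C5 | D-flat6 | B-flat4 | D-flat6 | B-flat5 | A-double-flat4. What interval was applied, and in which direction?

up a minor sixth

From D##3 to B#3 is 6 letter names — a sixth of some quality.
D##3 to B#3 is 8 semitones, which makes it a minor sixth; the second version is higher, so the direction is up.
Checking another pair — Cb4 → Abb4 — gives the same interval.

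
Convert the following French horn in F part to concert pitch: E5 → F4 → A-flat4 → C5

A4 Bb3 Db4 F4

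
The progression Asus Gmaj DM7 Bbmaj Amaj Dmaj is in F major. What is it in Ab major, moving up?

Csus Bbmaj FM7 Dbmaj Cmaj Fmaj

F major up to Ab major is a minor third; each chord root moves by that interval while the quality stays the same.
Asus: root A up a minor third → C, giving Csus.
Gmaj: root G up a minor third → Bb, giving Bbmaj.
DM7: root D up a minor third → F, giving FM7.
Bbmaj: root Bb up a minor third → Db, giving Dbmaj.
Amaj: root A up a minor third → C, giving Cmaj.
Dmaj: root D up a minor third → F, giving Fmaj.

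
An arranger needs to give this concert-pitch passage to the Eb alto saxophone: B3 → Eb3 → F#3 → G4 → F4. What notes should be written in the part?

Written C4 sounds as Eb3 on the Eb alto saxophone, so concert pitches are written a major sixth up.
B3 becomes G#4
Eb3 becomes C4
F#3 becomes D#4
G4 becomes E5
F4 becomes D5

G#4 C4 D#4 E5 D5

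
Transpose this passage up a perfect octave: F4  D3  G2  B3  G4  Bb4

F4 → F5
D3 → D4
G2 → G3
B3 → B4
G4 → G5
Bb4 → Bb5

F5 D4 G3 B4 G5 Bb5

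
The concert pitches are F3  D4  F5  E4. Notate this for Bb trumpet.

Written C4 sounds as Bb3 on the Bb trumpet, so concert pitches are written a major second up.
F3 to G3
D4 to E4
F5 to G5
E4 to F#4

G3 E4 G5 F#4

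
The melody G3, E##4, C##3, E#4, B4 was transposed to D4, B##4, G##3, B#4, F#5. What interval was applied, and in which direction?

up a perfect fifth

Take the first pair: G3 → D4. G to D spans 5 letter names, so the interval is some kind of fifth.
G3 to D4 is 7 semitones, which makes it a perfect fifth; the second version is higher, so the direction is up.
Checking another pair — B4 → F#5 — gives the same interval.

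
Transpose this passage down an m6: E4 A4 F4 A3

G#3 C#4 A3 C#3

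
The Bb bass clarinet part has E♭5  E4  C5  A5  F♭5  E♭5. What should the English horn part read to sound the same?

First find concert pitch: the Bb bass clarinet sounds a major ninth below written, so E♭5 E4 C5 A5 F♭5 E♭5 sounds Db4 D3 Bb3 G4 Ebb4 Db4.
Then write for English horn: it sounds a perfect fifth below written, so the part must be a perfect fifth above concert.
Db4 → Ab4
D3 → A3
Bb3 → F4
G4 → D5
Ebb4 → Bbb4
Db4 → Ab4

Ab4 A3 F4 D5 Bbb4 Ab4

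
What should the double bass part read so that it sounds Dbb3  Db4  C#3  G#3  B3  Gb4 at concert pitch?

Written C4 sounds as C3 on the double bass, so concert pitches are written a perfect octave up.
Dbb3 to Dbb4
Db4 to Db5
C#3 to C#4
G#3 to G#4
B3 to B4
Gb4 to Gb5

Dbb4 Db5 C#4 G#4 B4 Gb5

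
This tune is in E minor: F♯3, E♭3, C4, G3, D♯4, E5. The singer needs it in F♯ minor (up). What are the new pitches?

From E up to F♯ is a major second; apply that to each pitch.
F#3 becomes G#3
Eb3 becomes F3
C4 becomes D4
G3 becomes A3
D#4 becomes E#4
E5 becomes F#5

G#3 F3 D4 A3 E#4 F#5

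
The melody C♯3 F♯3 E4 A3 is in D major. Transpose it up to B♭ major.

A3 D4 C5 F4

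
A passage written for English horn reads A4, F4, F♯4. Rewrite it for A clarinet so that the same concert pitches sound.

F4 Db4 D4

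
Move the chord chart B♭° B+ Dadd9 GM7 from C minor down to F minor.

Eb° E+ Gadd9 CM7

C minor down to F minor is a perfect fifth; each chord root moves by that interval while the quality stays the same.
B♭°: root B♭ down a perfect fifth → Eb, giving Eb°.
B+: root B down a perfect fifth → E, giving E+.
Dadd9: root D down a perfect fifth → G, giving Gadd9.
GM7: root G down a perfect fifth → C, giving CM7.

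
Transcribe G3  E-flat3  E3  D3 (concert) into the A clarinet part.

Bb3 Gb3 G3 F3

Written C4 sounds as A3 on the A clarinet, so concert pitches are written a minor third up.
G3 -> Bb3
Eb3 -> Gb3
E3 -> G3
D3 -> F3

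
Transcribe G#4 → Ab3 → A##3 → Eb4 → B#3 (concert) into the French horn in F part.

Written C4 sounds as F3 on the French horn in F, so concert pitches are written a perfect fifth up.
G#4 becomes D#5
Ab3 becomes Eb4
A##3 becomes E##4
Eb4 becomes Bb4
B#3 becomes F##4

D#5 Eb4 E##4 Bb4 F##4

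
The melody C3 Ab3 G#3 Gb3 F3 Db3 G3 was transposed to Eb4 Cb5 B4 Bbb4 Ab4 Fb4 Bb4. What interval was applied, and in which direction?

up a minor tenth

From C3 to Eb4 is 10 letter names — a tenth of some quality.
C3 to Eb4 is 15 semitones, which makes it a minor tenth; the second version is higher, so the direction is up.
Checking another pair — G3 → Bb4 — gives the same interval.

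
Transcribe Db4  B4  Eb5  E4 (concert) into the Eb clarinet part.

Bb3 G#4 C5 C#4

Written C4 sounds as Eb4 on the Eb clarinet, so concert pitches are written a minor third down.
Db4 becomes Bb3
B4 becomes G#4
Eb5 becomes C5
E4 becomes C#4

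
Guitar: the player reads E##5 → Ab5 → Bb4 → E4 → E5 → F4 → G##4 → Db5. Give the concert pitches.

The guitar sounds a perfect octave below written, so transpose each written note down a perfect octave.
E##5 -> E##4
Ab5 -> Ab4
Bb4 -> Bb3
E4 -> E3
E5 -> E4
F4 -> F3
G##4 -> G##3
Db5 -> Db4

E##4 Ab4 Bb3 E3 E4 F3 G##3 Db4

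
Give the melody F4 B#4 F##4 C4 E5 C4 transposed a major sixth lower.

A major sixth down from F4 gives Ab3.
A major sixth down from B#4 gives D#4.
F##4: a sixth down reaches A, and 9 semitones makes it A#3.
C4 down a major sixth is Eb3.
A major sixth down from E5 gives G4.
A major sixth down from C4 gives Eb3.

Ab3 D#4 A#3 Eb3 G4 Eb3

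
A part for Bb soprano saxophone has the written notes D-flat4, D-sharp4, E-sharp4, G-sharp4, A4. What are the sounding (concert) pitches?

Cb4 C#4 D#4 F#4 G4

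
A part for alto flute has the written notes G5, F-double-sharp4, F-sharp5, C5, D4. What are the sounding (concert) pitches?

D5 C##4 C#5 G4 A3

The alto flute sounds a perfect fourth below written, so transpose each written note down a perfect fourth.
G5 gives D5
F##4 gives C##4
F#5 gives C#5
C5 gives G4
D4 gives A3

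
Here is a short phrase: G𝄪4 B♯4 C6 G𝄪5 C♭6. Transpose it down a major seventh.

A#3 C#4 Db5 A#4 Dbb5

G##4: a seventh down reaches A, and 11 semitones makes it A#3.
B#4: a seventh down reaches C, and 11 semitones makes it C#4.
C6 down a major seventh is Db5.
G##5: a seventh down reaches A, and 11 semitones makes it A#4.
Cb6 down a major seventh is Dbb5.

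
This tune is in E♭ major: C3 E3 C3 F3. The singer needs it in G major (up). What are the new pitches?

E♭ major to G major up is a major third, so every note moves up by that interval.
C3 -> E3
E3 -> G#3
C3 -> E3
F3 -> A3

E3 G#3 E3 A3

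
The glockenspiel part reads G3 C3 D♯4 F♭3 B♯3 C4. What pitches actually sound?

Written C4 on the glockenspiel sounds as C6, a perfect fifteenth higher; apply that shift to every note.
G3 -> G5
C3 -> C5
D#4 -> D#6
Fb3 -> Fb5
B#3 -> B#5
C4 -> C6

G5 C5 D#6 Fb5 B#5 C6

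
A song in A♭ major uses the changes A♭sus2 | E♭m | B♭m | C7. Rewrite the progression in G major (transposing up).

Gsus2 Dm Am B7

A♭ major up to G major is a major seventh; each chord root moves by that interval while the quality stays the same.
A♭sus2: root A♭ up a major seventh → G, giving Gsus2.
E♭m: root E♭ up a major seventh → D, giving Dm.
B♭m: root B♭ up a major seventh → A, giving Am.
C7: root C up a major seventh → B, giving B7.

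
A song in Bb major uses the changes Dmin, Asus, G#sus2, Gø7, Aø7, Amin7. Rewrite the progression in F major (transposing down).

Amin Esus D#sus2 Dø7 Eø7 Emin7

Bb major down to F major is a perfect fourth; each chord root moves by that interval while the quality stays the same.
Dmin: root D down a perfect fourth → A, giving Amin.
Asus: root A down a perfect fourth → E, giving Esus.
G#sus2: root G# down a perfect fourth → D#, giving D#sus2.
Gø7: root G down a perfect fourth → D, giving Dø7.
Aø7: root A down a perfect fourth → E, giving Eø7.
Amin7: root A down a perfect fourth → E, giving Emin7.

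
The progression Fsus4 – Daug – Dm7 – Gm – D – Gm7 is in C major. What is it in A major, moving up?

Dsus4 Baug Bm7 Em B Em7

C major up to A major is a major sixth; each chord root moves by that interval while the quality stays the same.
Fsus4: root F up a major sixth → D, giving Dsus4.
Daug: root D up a major sixth → B, giving Baug.
Dm7: root D up a major sixth → B, giving Bm7.
Gm: root G up a major sixth → E, giving Em.
D: root D up a major sixth → B, giving B.
Gm7: root G up a major sixth → E, giving Em7.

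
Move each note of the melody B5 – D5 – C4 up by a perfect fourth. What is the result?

B5 gives E6
D5 gives G5
C4 gives F4

E6 G5 F4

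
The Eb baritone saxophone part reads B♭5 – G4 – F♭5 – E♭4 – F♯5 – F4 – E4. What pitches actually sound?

The Eb baritone saxophone sounds a major thirteenth below written, so transpose each written note down a major thirteenth.
Bb5 gives Db4
G4 gives Bb2
Fb5 gives Abb3
Eb4 gives Gb2
F#5 gives A3
F4 gives Ab2
E4 gives G2

Db4 Bb2 Abb3 Gb2 A3 Ab2 G2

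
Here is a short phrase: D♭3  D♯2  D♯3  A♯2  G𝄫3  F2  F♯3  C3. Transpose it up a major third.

F3 F##2 F##3 C##3 Bbb3 A2 A#3 E3

Db3: a third up reaches F, and 4 semitones makes it F3.
D#2: a third up reaches F, and 4 semitones makes it F##2.
A major third up from D#3 gives F##3.
A#2: a third up reaches C, and 4 semitones makes it C##3.
Gbb3 up a major third is Bbb3.
A major third up from F2 gives A2.
F#3 up a major third is A#3.
C3 up a major third is E3.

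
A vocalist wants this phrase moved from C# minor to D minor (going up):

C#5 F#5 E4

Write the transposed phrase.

From C# up to D is a minor second; apply that to each pitch.
C#5 gives D5
F#5 gives G5
E4 gives F4

D5 G5 F4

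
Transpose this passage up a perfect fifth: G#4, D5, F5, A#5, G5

G#4 -> D#5
D5 -> A5
F5 -> C6
A#5 -> E#6
G5 -> D6

D#5 A5 C6 E#6 D6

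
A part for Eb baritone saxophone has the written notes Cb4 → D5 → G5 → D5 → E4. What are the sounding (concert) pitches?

Ebb2 F3 Bb3 F3 G2

The Eb baritone saxophone sounds a major thirteenth below written, so transpose each written note down a major thirteenth.
Cb4 gives Ebb2
D5 gives F3
G5 gives Bb3
D5 gives F3
E4 gives G2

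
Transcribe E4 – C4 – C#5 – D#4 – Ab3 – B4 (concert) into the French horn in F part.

The French horn in F sounds a perfect fifth below written, so the written part must be a perfect fifth above concert — transpose each note up.
E4 gives B4
C4 gives G4
C#5 gives G#5
D#4 gives A#4
Ab3 gives Eb4
B4 gives F#5

B4 G4 G#5 A#4 Eb4 F#5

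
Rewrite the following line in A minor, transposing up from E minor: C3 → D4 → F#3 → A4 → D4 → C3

F3 G4 B3 D5 G4 F3

From E up to A is a perfect fourth; apply that to each pitch.
C3 to F3
D4 to G4
F#3 to B3
A4 to D5
D4 to G4
C3 to F3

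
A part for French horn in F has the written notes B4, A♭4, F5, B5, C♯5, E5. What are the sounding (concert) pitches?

Written C4 on the French horn in F sounds as F3, a perfect fifth lower; apply that shift to every note.
B4 -> E4
Ab4 -> Db4
F5 -> Bb4
B5 -> E5
C#5 -> F#4
E5 -> A4

E4 Db4 Bb4 E5 F#4 A4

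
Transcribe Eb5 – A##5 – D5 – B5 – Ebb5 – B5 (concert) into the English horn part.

The English horn sounds a perfect fifth below written, so the written part must be a perfect fifth above concert — transpose each note up.
Eb5 -> Bb5
A##5 -> E##6
D5 -> A5
B5 -> F#6
Ebb5 -> Bbb5
B5 -> F#6

Bb5 E##6 A5 F#6 Bbb5 F#6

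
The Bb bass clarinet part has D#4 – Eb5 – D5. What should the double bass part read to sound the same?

C#4 Db5 C5

First find concert pitch: the Bb bass clarinet sounds a major ninth below written, so D#4 Eb5 D5 sounds C#3 Db4 C4.
Then write for double bass: it sounds a perfect octave below written, so the part must be a perfect octave above concert.
C#3 → C#4
Db4 → Db5
C4 → C5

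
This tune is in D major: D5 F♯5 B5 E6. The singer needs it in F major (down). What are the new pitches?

D major to F major down is a major sixth, so every note moves down by that interval.
D5 -> F4
F#5 -> A4
B5 -> D5
E6 -> G5

F4 A4 D5 G5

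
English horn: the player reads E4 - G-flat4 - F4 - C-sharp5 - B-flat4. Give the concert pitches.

A3 Cb4 Bb3 F#4 Eb4

The English horn sounds a perfect fifth below written, so transpose each written note down a perfect fifth.
E4 becomes A3
Gb4 becomes Cb4
F4 becomes Bb3
C#5 becomes F#4
Bb4 becomes Eb4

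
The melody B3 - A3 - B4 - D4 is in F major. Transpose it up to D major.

G#4 F#4 G#5 B4

F major to D major up is a major sixth, so every note moves up by that interval.
B3 -> G#4
A3 -> F#4
B4 -> G#5
D4 -> B4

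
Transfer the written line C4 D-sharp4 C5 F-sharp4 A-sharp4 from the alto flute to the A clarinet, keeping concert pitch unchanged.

Bb3 C#4 Bb4 E4 G#4

First find concert pitch: the alto flute sounds a perfect fourth below written, so C4 D-sharp4 C5 F-sharp4 A-sharp4 sounds G3 A#3 G4 C#4 E#4.
Then write for A clarinet: it sounds a minor third below written, so the part must be a minor third above concert.
G3 → Bb3
A#3 → C#4
G4 → Bb4
C#4 → E4
E#4 → G#4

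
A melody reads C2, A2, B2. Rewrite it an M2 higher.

D2 B2 C#3

C2 → D2
A2 → B2
B2 → C#3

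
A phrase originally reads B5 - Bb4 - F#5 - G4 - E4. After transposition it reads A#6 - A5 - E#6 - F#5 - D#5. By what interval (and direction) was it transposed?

up a major seventh

Take the first pair: B5 → A#6. B to A spans 7 letter names, so the interval is some kind of seventh.
B5 to A#6 is 11 semitones, which makes it a major seventh; the second version is higher, so the direction is up.
Checking another pair — E4 → D#5 — gives the same interval.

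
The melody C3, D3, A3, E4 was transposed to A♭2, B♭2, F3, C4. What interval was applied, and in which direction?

down a major third

From C3 to Ab2 is 3 letter names — a third of some quality.
Ab2 to C3 is 4 semitones, which makes it a major third; the second version is lower, so the direction is down.
Checking another pair — E4 → C4 — gives the same interval.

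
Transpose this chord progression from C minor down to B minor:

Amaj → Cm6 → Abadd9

G#maj Bm6 Gadd9

C minor down to B minor is a minor second; each chord root moves by that interval while the quality stays the same.
Amaj: root A down a minor second → G#, giving G#maj.
Cm6: root C down a minor second → B, giving Bm6.
Abadd9: root Ab down a minor second → G, giving Gadd9.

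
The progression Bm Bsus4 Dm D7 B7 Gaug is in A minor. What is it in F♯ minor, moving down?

A minor down to F♯ minor is a minor third; each chord root moves by that interval while the quality stays the same.
Bm: root B down a minor third → G#, giving G#m.
Bsus4: root B down a minor third → G#, giving G#sus4.
Dm: root D down a minor third → B, giving Bm.
D7: root D down a minor third → B, giving B7.
B7: root B down a minor third → G#, giving G#7.
Gaug: root G down a minor third → E, giving Eaug.

G#m G#sus4 Bm B7 G#7 Eaug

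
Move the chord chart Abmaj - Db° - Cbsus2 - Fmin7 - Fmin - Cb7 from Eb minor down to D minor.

Gmaj C° Bbsus2 Emin7 Emin Bb7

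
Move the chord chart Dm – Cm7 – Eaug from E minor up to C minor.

Bbm Abm7 Caug

E minor up to C minor is a minor sixth; each chord root moves by that interval while the quality stays the same.
Dm: root D up a minor sixth → Bb, giving Bbm.
Cm7: root C up a minor sixth → Ab, giving Abm7.
Eaug: root E up a minor sixth → C, giving Caug.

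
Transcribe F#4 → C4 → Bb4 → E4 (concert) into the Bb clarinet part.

Written C4 sounds as Bb3 on the Bb clarinet, so concert pitches are written a major second up.
F#4 becomes G#4
C4 becomes D4
Bb4 becomes C5
E4 becomes F#4

G#4 D4 C5 F#4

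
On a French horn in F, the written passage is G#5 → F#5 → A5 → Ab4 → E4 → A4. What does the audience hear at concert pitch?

C#5 B4 D5 Db4 A3 D4

Written C4 on the French horn in F sounds as F3, a perfect fifth lower; apply that shift to every note.
G#5 becomes C#5
F#5 becomes B4
A5 becomes D5
Ab4 becomes Db4
E4 becomes A3
A4 becomes D4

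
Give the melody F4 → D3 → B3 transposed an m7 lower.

G3 E2 C#3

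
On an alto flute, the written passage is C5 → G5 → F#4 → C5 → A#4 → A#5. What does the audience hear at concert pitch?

G4 D5 C#4 G4 E#4 E#5

The alto flute sounds a perfect fourth below written, so transpose each written note down a perfect fourth.
C5 becomes G4
G5 becomes D5
F#4 becomes C#4
C5 becomes G4
A#4 becomes E#4
A#5 becomes E#5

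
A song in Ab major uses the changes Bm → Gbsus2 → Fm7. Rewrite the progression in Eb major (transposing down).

F#m Dbsus2 Cm7

Ab major down to Eb major is a perfect fourth; each chord root moves by that interval while the quality stays the same.
Bm: root B down a perfect fourth → F#, giving F#m.
Gbsus2: root Gb down a perfect fourth → Db, giving Dbsus2.
Fm7: root F down a perfect fourth → C, giving Cm7.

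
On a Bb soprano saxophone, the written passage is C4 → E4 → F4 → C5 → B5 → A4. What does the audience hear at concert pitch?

The Bb soprano saxophone sounds a major second below written, so transpose each written note down a major second.
C4 gives Bb3
E4 gives D4
F4 gives Eb4
C5 gives Bb4
B5 gives A5
A4 gives G4

Bb3 D4 Eb4 Bb4 A5 G4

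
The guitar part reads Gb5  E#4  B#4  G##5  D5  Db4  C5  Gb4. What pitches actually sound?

Gb4 E#3 B#3 G##4 D4 Db3 C4 Gb3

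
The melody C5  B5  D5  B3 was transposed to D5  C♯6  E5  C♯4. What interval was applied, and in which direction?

up a major second

Take the first pair: C5 → D5. C to D spans 2 letter names, so the interval is some kind of second.
C5 to D5 is 2 semitones, which makes it a major second; the second version is higher, so the direction is up.
Checking another pair — B3 → C#4 — gives the same interval.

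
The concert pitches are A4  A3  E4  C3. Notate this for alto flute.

D5 D4 A4 F3

Written C4 sounds as G3 on the alto flute, so concert pitches are written a perfect fourth up.
A4 → D5
A3 → D4
E4 → A4
C3 → F3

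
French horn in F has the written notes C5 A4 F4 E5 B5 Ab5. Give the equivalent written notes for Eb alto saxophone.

First find concert pitch: the French horn in F sounds a perfect fifth below written, so C5 A4 F4 E5 B5 Ab5 sounds F4 D4 Bb3 A4 E5 Db5.
Then write for Eb alto saxophone: it sounds a major sixth below written, so the part must be a major sixth above concert.
F4 → D5
D4 → B4
Bb3 → G4
A4 → F#5
E5 → C#6
Db5 → Bb5

D5 B4 G4 F#5 C#6 Bb5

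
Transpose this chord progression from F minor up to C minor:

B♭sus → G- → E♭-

Fsus D- Bb-

F minor up to C minor is a perfect fifth; each chord root moves by that interval while the quality stays the same.
B♭sus: root B♭ up a perfect fifth → F, giving Fsus.
G-: root G up a perfect fifth → D, giving D-.
E♭-: root E♭ up a perfect fifth → Bb, giving Bb-.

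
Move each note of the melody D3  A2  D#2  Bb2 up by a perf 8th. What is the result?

D4 A3 D#3 Bb3

D3 gives D4
A2 gives A3
D#2 gives D#3
Bb2 gives Bb3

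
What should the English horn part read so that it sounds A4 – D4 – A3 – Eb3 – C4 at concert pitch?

E5 A4 E4 Bb3 G4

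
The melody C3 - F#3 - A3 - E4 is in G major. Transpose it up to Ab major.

Db3 G3 Bb3 F4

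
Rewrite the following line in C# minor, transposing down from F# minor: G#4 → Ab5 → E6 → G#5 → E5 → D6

From F# down to C# is a perfect fourth; apply that to each pitch.
G#4 gives D#4
Ab5 gives Eb5
E6 gives B5
G#5 gives D#5
E5 gives B4
D6 gives A5

D#4 Eb5 B5 D#5 B4 A5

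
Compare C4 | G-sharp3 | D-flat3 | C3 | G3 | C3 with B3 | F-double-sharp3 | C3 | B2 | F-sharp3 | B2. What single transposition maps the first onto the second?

down a minor second

From C4 to B3 is 2 letter names — a second of some quality.
B3 to C4 is 1 semitone, which makes it a minor second; the second version is lower, so the direction is down.
Checking another pair — C3 → B2 — gives the same interval.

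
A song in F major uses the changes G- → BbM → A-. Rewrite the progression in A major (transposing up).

F major up to A major is a major third; each chord root moves by that interval while the quality stays the same.
G-: root G up a major third → B, giving B-.
BbM: root Bb up a major third → D, giving DM.
A-: root A up a major third → C#, giving C#-.

B- DM C#-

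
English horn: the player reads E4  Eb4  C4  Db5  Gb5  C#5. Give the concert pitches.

The English horn sounds a perfect fifth below written, so transpose each written note down a perfect fifth.
E4 to A3
Eb4 to Ab3
C4 to F3
Db5 to Gb4
Gb5 to Cb5
C#5 to F#4

A3 Ab3 F3 Gb4 Cb5 F#4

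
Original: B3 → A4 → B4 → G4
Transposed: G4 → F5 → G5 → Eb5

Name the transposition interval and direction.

up a minor sixth

From B3 to G4 is 6 letter names — a sixth of some quality.
B3 to G4 is 8 semitones, which makes it a minor sixth; the second version is higher, so the direction is up.
Checking another pair — G4 → Eb5 — gives the same interval.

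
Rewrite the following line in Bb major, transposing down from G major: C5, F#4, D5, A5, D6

G major to Bb major down is a major sixth, so every note moves down by that interval.
C5 to Eb4
F#4 to A3
D5 to F4
A5 to C5
D6 to F5

Eb4 A3 F4 C5 F5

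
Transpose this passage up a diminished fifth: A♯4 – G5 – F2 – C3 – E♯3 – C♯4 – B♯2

A#4 up a diminished fifth is E5.
A diminished fifth up from G5 gives Db6.
F2 up a diminished fifth is Cb3.
C3 up a diminished fifth is Gb3.
E#3: a fifth up reaches B, and 6 semitones makes it B3.
A diminished fifth up from C#4 gives G4.
A diminished fifth up from B#2 gives F#3.

E5 Db6 Cb3 Gb3 B3 G4 F#3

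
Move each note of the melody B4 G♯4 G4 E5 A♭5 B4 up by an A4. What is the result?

E#5 C##5 C#5 A#5 D6 E#5

B4 to E#5
G#4 to C##5
G4 to C#5
E5 to A#5
Ab5 to D6
B4 to E#5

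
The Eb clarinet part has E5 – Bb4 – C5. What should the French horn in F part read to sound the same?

First find concert pitch: the Eb clarinet sounds a minor third above written, so E5 Bb4 C5 sounds G5 Db5 Eb5.
Then write for French horn in F: it sounds a perfect fifth below written, so the part must be a perfect fifth above concert.
G5 → D6
Db5 → Ab5
Eb5 → Bb5

D6 Ab5 Bb5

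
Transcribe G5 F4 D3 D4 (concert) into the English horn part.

Written C4 sounds as F3 on the English horn, so concert pitches are written a perfect fifth up.
G5 to D6
F4 to C5
D3 to A3
D4 to A4

D6 C5 A3 A4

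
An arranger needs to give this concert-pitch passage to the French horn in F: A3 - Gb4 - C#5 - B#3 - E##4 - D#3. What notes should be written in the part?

E4 Db5 G#5 F##4 B##4 A#3

The French horn in F sounds a perfect fifth below written, so the written part must be a perfect fifth above concert — transpose each note up.
A3 → E4
Gb4 → Db5
C#5 → G#5
B#3 → F##4
E##4 → B##4
D#3 → A#3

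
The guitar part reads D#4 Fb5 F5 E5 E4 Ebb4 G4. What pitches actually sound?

D#3 Fb4 F4 E4 E3 Ebb3 G3

The guitar sounds a perfect octave below written, so transpose each written note down a perfect octave.
D#4 gives D#3
Fb5 gives Fb4
F5 gives F4
E5 gives E4
E4 gives E3
Ebb4 gives Ebb3
G4 gives G3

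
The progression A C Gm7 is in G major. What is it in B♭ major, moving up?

C Eb Bbm7

G major up to B♭ major is a minor third; each chord root moves by that interval while the quality stays the same.
A: root A up a minor third → C, giving C.
C: root C up a minor third → Eb, giving Eb.
Gm7: root G up a minor third → Bb, giving Bbm7.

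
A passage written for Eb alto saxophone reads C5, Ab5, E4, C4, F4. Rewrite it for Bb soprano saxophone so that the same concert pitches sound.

F4 Db5 A3 F3 Bb3

First find concert pitch: the Eb alto saxophone sounds a major sixth below written, so C5 Ab5 E4 C4 F4 sounds Eb4 Cb5 G3 Eb3 Ab3.
Then write for Bb soprano saxophone: it sounds a major second below written, so the part must be a major second above concert.
Eb4 → F4
Cb5 → Db5
G3 → A3
Eb3 → F3
Ab3 → Bb3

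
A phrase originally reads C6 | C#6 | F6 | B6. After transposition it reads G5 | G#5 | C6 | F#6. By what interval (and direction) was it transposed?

down a perfect fourth

From C6 to G5 is 4 letter names — a fourth of some quality.
G5 to C6 is 5 semitones, which makes it a perfect fourth; the second version is lower, so the direction is down.
Checking another pair — B6 → F#6 — gives the same interval.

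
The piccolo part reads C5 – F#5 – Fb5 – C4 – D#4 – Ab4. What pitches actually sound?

C6 F#6 Fb6 C5 D#5 Ab5

Written C4 on the piccolo sounds as C5, a perfect octave higher; apply that shift to every note.
C5 -> C6
F#5 -> F#6
Fb5 -> Fb6
C4 -> C5
D#4 -> D#5
Ab4 -> Ab5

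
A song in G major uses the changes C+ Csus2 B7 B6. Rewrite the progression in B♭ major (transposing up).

G major up to B♭ major is a minor third; each chord root moves by that interval while the quality stays the same.
C+: root C up a minor third → Eb, giving Eb+.
Csus2: root C up a minor third → Eb, giving Ebsus2.
B7: root B up a minor third → D, giving D7.
B6: root B up a minor third → D, giving D6.

Eb+ Ebsus2 D7 D6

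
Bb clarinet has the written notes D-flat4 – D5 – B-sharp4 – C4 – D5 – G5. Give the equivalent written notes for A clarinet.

Ebb4 Eb5 C#5 Db4 Eb5 Ab5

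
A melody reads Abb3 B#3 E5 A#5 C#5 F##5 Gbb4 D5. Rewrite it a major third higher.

Cb4 D##4 G#5 C##6 E#5 A##5 Bbb4 F#5

Abb3 -> Cb4
B#3 -> D##4
E5 -> G#5
A#5 -> C##6
C#5 -> E#5
F##5 -> A##5
Gbb4 -> Bbb4
D5 -> F#5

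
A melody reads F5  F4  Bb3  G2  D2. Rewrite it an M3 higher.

F5 to A5
F4 to A4
Bb3 to D4
G2 to B2
D2 to F#2

A5 A4 D4 B2 F#2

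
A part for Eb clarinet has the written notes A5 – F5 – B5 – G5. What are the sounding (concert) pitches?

C6 Ab5 D6 Bb5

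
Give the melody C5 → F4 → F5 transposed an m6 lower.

C5 gives E4
F4 gives A3
F5 gives A4

E4 A3 A4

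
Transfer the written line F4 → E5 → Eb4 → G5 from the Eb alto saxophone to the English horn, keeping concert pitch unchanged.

First find concert pitch: the Eb alto saxophone sounds a major sixth below written, so F4 E5 Eb4 G5 sounds Ab3 G4 Gb3 Bb4.
Then write for English horn: it sounds a perfect fifth below written, so the part must be a perfect fifth above concert.
Ab3 → Eb4
G4 → D5
Gb3 → Db4
Bb4 → F5

Eb4 D5 Db4 F5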